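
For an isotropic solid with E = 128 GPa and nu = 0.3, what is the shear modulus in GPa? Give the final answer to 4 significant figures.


G = E / (2*(1+nu))
G = 128 / (2*(1+0.3))
G = 49.23 GPa


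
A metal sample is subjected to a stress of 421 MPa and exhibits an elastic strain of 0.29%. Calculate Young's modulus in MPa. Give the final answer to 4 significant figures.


E = sigma / epsilon
epsilon = 0.29% = 2.9e-03
E = 421 / 2.9e-03
E = 145200 MPa


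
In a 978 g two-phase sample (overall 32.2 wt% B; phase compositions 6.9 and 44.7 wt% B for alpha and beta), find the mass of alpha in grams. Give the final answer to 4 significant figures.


f_alpha = (C_beta - C0) / (C_beta - C_alpha)
f_alpha = (44.7 - 32.2) / (44.7 - 6.9) = 0.330688
m_alpha = f_alpha * m_total = 0.330688 * 978 = 323.4 g


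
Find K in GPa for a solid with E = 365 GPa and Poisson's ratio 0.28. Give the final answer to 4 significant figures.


K = E / (3*(1-2*nu))
K = 365 / (3*(1-2*0.28))
K = 276.5 GPa


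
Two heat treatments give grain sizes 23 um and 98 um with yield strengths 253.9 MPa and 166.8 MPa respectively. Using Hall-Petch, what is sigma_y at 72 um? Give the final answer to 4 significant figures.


sigma_y = sigma0 + k / sqrt(d)
1/sqrt(d1) = 1/sqrt(2.3e-05) = 208.514;  1/sqrt(d2) = 101.015
k = (sigma1 - sigma2) / (1/sqrt(d1) - 1/sqrt(d2)) = (253.9 - 166.8) / (208.514 - 101.015) = 0.810239 MPa*m^0.5
sigma0 = sigma1 - k/sqrt(d1) = 253.9 - 0.810239*208.514 = 84.9535 MPa
sigma_y(d3) = 84.9535 + 0.810239 / sqrt(7.2e-05) = 180.4 MPa


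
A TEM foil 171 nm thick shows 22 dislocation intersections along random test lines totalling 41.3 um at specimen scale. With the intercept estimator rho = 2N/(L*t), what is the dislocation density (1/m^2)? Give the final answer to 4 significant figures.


rho = 2N / (L * t)
L = 41.3 um = 4.13e-05 m, t = 171 nm = 1.71e-07 m
rho = 2 * 22 / (4.13e-05 * 1.71e-07)
rho = 6.23e+12 1/m^2


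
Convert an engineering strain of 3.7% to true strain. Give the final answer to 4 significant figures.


epsilon_true = ln(1 + epsilon_eng)
epsilon_true = ln(1 + 0.037)
epsilon_true = 0.03633


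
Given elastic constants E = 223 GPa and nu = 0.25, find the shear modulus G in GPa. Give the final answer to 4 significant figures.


G = E / (2*(1+nu))
G = 223 / (2*(1+0.25))
G = 89.2 GPa


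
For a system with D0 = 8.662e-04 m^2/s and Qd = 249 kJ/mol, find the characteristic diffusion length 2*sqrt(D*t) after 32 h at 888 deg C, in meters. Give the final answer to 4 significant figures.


Step 1: D = D0 * exp(-Qd/(R*T))
T = 1161.15 K
D = 8.662e-04 * exp(-249e3 / (8.314 * 1161.15)) = 5.44356e-15 m^2/s
Step 2: L = 2*sqrt(D*t)
t = 32 h = 115200 s
L = 2*sqrt(5.44356e-15 * 115200) = 5.008e-05 m


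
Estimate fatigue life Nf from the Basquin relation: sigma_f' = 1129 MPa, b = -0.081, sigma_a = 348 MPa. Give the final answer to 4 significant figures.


sigma_a = sigma_f' * (2*Nf)^b
2*Nf = (sigma_a / sigma_f')^(1/b)
2*Nf = (348 / 1129)^(1/-0.081)
2*Nf = 2.04201e+06
Nf = 1.021e+06 cycles


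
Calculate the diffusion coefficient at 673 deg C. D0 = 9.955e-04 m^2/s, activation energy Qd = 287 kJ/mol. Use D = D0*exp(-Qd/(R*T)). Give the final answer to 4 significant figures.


D = D0 * exp(-Qd / (R*T))
T = 946.15 K
D = 9.955e-04 * exp(-287e3 / (8.314 * 946.15))
D = 1.422e-19 m^2/s


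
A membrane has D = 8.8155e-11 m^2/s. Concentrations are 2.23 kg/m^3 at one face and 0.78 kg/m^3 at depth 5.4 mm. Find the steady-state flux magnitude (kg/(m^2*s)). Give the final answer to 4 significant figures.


J = -D * (dC/dx) = D * (C1 - C2) / dx
J = 8.8155e-11 * (2.23 - 0.78) / 5.4e-03
J = 2.367e-08 kg/(m^2*s)


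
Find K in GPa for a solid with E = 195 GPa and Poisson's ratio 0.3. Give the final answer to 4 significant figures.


K = E / (3*(1-2*nu))
K = 195 / (3*(1-2*0.3))
K = 162.5 GPa


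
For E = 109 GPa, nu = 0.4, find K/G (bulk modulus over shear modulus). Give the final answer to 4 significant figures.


G = E / (2*(1+nu))
G = 109 / (2*(1+0.4)) = 38.9286 GPa
K = E / (3*(1-2*nu))
K = 109 / (3*(1-2*0.4)) = 181.667 GPa
K/G = 181.667 / 38.9286 = 4.667


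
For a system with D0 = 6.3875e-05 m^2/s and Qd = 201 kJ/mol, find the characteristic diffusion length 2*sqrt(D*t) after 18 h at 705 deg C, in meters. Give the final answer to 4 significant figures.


Step 1: D = D0 * exp(-Qd/(R*T))
T = 978.15 K
D = 6.3875e-05 * exp(-201e3 / (8.314 * 978.15)) = 1.17828e-15 m^2/s
Step 2: L = 2*sqrt(D*t)
t = 18 h = 64800 s
L = 2*sqrt(1.17828e-15 * 64800) = 1.748e-05 m


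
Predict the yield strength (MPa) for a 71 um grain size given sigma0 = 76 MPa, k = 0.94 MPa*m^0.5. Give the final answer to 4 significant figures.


sigma_y = sigma0 + k / sqrt(d)
d = 71 um = 7.1e-05 m
sigma_y = 76 + 0.94 / sqrt(7.1e-05)
sigma_y = 187.6 MPa


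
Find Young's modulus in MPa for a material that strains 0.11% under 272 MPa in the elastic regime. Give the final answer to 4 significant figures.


E = sigma / epsilon
epsilon = 0.11% = 1.1e-03
E = 272 / 1.1e-03
E = 247300 MPa


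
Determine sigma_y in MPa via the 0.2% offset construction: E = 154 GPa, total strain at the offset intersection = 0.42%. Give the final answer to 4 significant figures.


Offset strain = 0.002
Elastic strain at yield = total_strain - offset = 4.2e-03 - 0.002 = 2.2e-03
sigma_y = E * elastic_strain = 154000 * 2.2e-03
sigma_y = 338.8 MPa


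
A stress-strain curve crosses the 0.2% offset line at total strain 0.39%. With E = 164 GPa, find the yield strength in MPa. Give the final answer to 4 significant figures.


Offset strain = 0.002
Elastic strain at yield = total_strain - offset = 3.9e-03 - 0.002 = 1.9e-03
sigma_y = E * elastic_strain = 164000 * 1.9e-03
sigma_y = 311.6 MPa


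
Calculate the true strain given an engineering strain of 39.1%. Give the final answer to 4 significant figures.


epsilon_true = ln(1 + epsilon_eng)
epsilon_true = ln(1 + 0.391)
epsilon_true = 0.33


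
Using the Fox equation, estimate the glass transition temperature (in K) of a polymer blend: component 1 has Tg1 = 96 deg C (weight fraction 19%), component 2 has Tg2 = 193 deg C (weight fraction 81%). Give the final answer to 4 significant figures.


1/Tg = w1/Tg1 + w2/Tg2 (in Kelvin)
Tg1 = 369.15 K, Tg2 = 466.15 K
1/Tg = 0.19/369.15 + 0.81/466.15
Tg = 444 K


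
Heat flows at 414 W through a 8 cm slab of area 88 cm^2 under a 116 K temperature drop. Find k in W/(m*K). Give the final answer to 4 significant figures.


k = Q*L / (A*dT)
L = 0.08 m, A = 8.8e-03 m^2
k = 414 * 0.08 / (8.8e-03 * 116)
k = 32.45 W/(m*K)


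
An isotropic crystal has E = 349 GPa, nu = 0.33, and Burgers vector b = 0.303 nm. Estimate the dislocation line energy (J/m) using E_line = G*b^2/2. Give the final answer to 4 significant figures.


Step 1: G = E / (2*(1+nu))
G = 349 / (2*(1+0.33)) = 131.203 GPa = 1.31203e+11 Pa
Step 2: E_line = G*b^2/2
b = 0.303 nm = 3.03e-10 m
E_line = 0.5 * 1.31203e+11 * (3.03e-10)^2 = 6.023e-09 J/m


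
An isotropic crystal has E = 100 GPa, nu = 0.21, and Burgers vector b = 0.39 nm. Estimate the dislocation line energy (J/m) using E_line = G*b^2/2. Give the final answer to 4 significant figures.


Step 1: G = E / (2*(1+nu))
G = 100 / (2*(1+0.21)) = 41.3223 GPa = 4.13223e+10 Pa
Step 2: E_line = G*b^2/2
b = 0.39 nm = 3.9e-10 m
E_line = 0.5 * 4.13223e+10 * (3.9e-10)^2 = 3.143e-09 J/m


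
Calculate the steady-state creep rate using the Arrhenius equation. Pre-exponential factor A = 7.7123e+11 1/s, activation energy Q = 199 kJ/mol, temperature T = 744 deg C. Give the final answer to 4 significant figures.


rate = A * exp(-Q / (R*T))
T = 744 + 273.15 = 1017.15 K
rate = 7.7123e+11 * exp(-199e3 / (8.314 * 1017.15))
rate = 46.49 1/s


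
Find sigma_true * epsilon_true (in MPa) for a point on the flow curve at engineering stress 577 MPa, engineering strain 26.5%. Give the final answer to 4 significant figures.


sigma_true = sigma_eng * (1 + epsilon_eng)
sigma_true = 577 * (1 + 0.265) = 729.905 MPa
epsilon_true = ln(1 + epsilon_eng)
epsilon_true = ln(1 + 0.265) = 0.235072
sigma_true * epsilon_true = 729.905 * 0.235072 = 171.6 MPa


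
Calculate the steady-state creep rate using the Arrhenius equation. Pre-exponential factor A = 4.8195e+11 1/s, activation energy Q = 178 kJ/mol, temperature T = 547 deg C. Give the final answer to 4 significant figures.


rate = A * exp(-Q / (R*T))
T = 547 + 273.15 = 820.15 K
rate = 4.8195e+11 * exp(-178e3 / (8.314 * 820.15))
rate = 2.218 1/s


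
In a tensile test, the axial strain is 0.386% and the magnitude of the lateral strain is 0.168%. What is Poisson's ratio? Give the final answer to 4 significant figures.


nu = -epsilon_lat / epsilon_axial
Lateral strain is contraction (negative), so using magnitudes:
nu = 0.168 / 0.386
nu = 0.4352


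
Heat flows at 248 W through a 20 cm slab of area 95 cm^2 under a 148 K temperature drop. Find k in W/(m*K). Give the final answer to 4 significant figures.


k = Q*L / (A*dT)
L = 0.2 m, A = 9.5e-03 m^2
k = 248 * 0.2 / (9.5e-03 * 148)
k = 35.28 W/(m*K)


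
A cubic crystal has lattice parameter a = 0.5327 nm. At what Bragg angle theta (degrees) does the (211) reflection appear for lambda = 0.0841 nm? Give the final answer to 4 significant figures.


d = a / sqrt(h^2+k^2+l^2)
d = 0.5327 / sqrt(6) = 0.217474 nm
lambda = 2*d*sin(theta)  =>  sin(theta) = lambda / (2*d)
sin(theta) = 0.0841 / (2 * 0.217474) = 0.193357
theta = 11.15 deg


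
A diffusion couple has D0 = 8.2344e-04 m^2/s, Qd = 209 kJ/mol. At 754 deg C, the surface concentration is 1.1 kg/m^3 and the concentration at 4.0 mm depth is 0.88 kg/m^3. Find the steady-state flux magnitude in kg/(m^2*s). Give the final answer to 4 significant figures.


Step 1: D = D0 * exp(-Qd/(R*T))
T = 754 + 273.15 = 1027.15 K
D = 8.2344e-04 * exp(-209e3 / (8.314 * 1027.15)) = 1.9354e-14 m^2/s
Step 2: J = D * (C1 - C2) / dx
J = 1.9354e-14 * (1.1 - 0.88) / 4e-03
J = 1.064e-12 kg/(m^2*s)


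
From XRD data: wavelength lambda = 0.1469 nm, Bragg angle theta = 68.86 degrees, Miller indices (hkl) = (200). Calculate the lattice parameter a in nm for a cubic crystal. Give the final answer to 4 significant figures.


d = lambda / (2*sin(theta))
d = 0.1469 / (2*sin(68.86 deg))
d = 0.0787497 nm
a = d * sqrt(h^2+k^2+l^2) = 0.0787497 * sqrt(4)
a = 0.1575 nm


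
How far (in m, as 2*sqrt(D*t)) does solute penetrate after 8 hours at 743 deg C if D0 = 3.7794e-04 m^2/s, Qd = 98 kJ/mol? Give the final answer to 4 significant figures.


Step 1: D = D0 * exp(-Qd/(R*T))
T = 1016.15 K
D = 3.7794e-04 * exp(-98e3 / (8.314 * 1016.15)) = 3.46421e-09 m^2/s
Step 2: L = 2*sqrt(D*t)
t = 8 h = 28800 s
L = 2*sqrt(3.46421e-09 * 28800) = 0.01998 m


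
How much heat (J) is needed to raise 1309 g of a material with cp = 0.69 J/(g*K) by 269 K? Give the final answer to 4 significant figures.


Q = m * cp * dT
Q = 1309 * 0.69 * 269
Q = 243000 J


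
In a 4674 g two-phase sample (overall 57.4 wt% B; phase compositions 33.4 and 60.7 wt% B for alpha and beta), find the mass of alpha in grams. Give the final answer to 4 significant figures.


f_alpha = (C_beta - C0) / (C_beta - C_alpha)
f_alpha = (60.7 - 57.4) / (60.7 - 33.4) = 0.120879
m_alpha = f_alpha * m_total = 0.120879 * 4674 = 565 g


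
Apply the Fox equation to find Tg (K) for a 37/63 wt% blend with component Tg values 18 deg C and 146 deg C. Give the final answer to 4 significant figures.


1/Tg = w1/Tg1 + w2/Tg2 (in Kelvin)
Tg1 = 291.15 K, Tg2 = 419.15 K
1/Tg = 0.37/291.15 + 0.63/419.15
Tg = 360.5 K


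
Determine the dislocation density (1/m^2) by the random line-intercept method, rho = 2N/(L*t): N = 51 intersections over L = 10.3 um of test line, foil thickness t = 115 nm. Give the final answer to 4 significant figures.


rho = 2N / (L * t)
L = 10.3 um = 1.03e-05 m, t = 115 nm = 1.15e-07 m
rho = 2 * 51 / (1.03e-05 * 1.15e-07)
rho = 8.611e+13 1/m^2


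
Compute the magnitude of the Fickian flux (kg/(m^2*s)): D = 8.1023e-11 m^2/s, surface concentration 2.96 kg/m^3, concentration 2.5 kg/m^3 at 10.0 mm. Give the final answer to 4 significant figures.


J = -D * (dC/dx) = D * (C1 - C2) / dx
J = 8.1023e-11 * (2.96 - 2.5) / 0.01
J = 3.727e-09 kg/(m^2*s)


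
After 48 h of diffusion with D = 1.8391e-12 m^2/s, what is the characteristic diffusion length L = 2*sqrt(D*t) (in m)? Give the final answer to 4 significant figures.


t = 48 hr = 172800 s
Diffusion length = 2*sqrt(D*t)
= 2*sqrt(1.8391e-12 * 172800)
= 1.127e-03 m


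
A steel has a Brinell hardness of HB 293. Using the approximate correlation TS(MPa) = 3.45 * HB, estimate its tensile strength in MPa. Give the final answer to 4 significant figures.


TS (MPa) = 3.45 * HB
TS = 3.45 * 293
TS = 1011 MPa


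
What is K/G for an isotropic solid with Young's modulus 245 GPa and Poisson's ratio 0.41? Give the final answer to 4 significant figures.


G = E / (2*(1+nu))
G = 245 / (2*(1+0.41)) = 86.8794 GPa
K = E / (3*(1-2*nu))
K = 245 / (3*(1-2*0.41)) = 453.704 GPa
K/G = 453.704 / 86.8794 = 5.222


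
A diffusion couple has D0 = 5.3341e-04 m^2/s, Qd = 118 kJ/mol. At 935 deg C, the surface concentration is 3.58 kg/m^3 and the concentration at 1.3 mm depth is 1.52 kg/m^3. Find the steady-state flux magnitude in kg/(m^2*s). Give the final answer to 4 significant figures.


Step 1: D = D0 * exp(-Qd/(R*T))
T = 935 + 273.15 = 1208.15 K
D = 5.3341e-04 * exp(-118e3 / (8.314 * 1208.15)) = 4.21813e-09 m^2/s
Step 2: J = D * (C1 - C2) / dx
J = 4.21813e-09 * (3.58 - 1.52) / 1.3e-03
J = 6.684e-06 kg/(m^2*s)


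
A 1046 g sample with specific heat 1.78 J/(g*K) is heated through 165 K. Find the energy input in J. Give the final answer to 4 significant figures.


Q = m * cp * dT
Q = 1046 * 1.78 * 165
Q = 307200 J


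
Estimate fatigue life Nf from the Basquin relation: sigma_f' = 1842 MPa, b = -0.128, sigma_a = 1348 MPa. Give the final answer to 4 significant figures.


sigma_a = sigma_f' * (2*Nf)^b
2*Nf = (sigma_a / sigma_f')^(1/b)
2*Nf = (1348 / 1842)^(1/-0.128)
2*Nf = 11.465
Nf = 5.732 cycles


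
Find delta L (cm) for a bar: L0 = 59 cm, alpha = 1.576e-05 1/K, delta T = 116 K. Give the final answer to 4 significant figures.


dL = L0 * alpha * dT
dL = 59 * 1.576e-05 * 116
dL = 0.1079 cm


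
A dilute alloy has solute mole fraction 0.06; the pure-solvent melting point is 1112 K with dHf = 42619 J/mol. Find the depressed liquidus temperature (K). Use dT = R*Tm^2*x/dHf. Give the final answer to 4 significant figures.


dT = R*Tm^2*x / dHf
dT = 8.314 * 1112^2 * 0.06 / 42619
dT = 14.4733 K
T_new = 1112 - 14.4733 = 1098 K


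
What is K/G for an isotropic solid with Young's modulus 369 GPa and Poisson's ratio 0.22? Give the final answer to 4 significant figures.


G = E / (2*(1+nu))
G = 369 / (2*(1+0.22)) = 151.23 GPa
K = E / (3*(1-2*nu))
K = 369 / (3*(1-2*0.22)) = 219.643 GPa
K/G = 219.643 / 151.23 = 1.452


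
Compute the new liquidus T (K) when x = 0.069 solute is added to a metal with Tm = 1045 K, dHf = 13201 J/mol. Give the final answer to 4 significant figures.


dT = R*Tm^2*x / dHf
dT = 8.314 * 1045^2 * 0.069 / 13201
dT = 47.4553 K
T_new = 1045 - 47.4553 = 997.5 K


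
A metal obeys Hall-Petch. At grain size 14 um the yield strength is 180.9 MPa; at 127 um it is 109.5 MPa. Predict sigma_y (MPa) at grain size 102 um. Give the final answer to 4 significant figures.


sigma_y = sigma0 + k / sqrt(d)
1/sqrt(d1) = 1/sqrt(1.4e-05) = 267.261;  1/sqrt(d2) = 88.7357
k = (sigma1 - sigma2) / (1/sqrt(d1) - 1/sqrt(d2)) = (180.9 - 109.5) / (267.261 - 88.7357) = 0.399943 MPa*m^0.5
sigma0 = sigma1 - k/sqrt(d1) = 180.9 - 0.399943*267.261 = 74.0108 MPa
sigma_y(d3) = 74.0108 + 0.399943 / sqrt(1.02e-04) = 113.6 MPa


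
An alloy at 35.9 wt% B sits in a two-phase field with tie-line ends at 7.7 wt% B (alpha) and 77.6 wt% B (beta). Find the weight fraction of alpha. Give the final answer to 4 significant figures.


f_alpha = (C_beta - C0) / (C_beta - C_alpha)
f_alpha = (77.6 - 35.9) / (77.6 - 7.7)
f_alpha = 0.5966


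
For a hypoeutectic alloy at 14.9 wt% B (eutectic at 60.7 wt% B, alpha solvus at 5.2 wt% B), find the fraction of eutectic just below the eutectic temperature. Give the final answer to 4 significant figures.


f_primary = (C_e - C0) / (C_e - C_alpha_max)
f_primary = (60.7 - 14.9) / (60.7 - 5.2)
f_primary = 0.825225
f_eutectic = 1 - 0.825225 = 0.1748


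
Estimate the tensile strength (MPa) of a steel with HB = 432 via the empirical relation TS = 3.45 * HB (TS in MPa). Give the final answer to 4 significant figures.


TS (MPa) = 3.45 * HB
TS = 3.45 * 432
TS = 1490 MPa


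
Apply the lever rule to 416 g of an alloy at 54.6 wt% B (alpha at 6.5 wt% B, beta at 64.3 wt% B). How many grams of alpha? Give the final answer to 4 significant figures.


f_alpha = (C_beta - C0) / (C_beta - C_alpha)
f_alpha = (64.3 - 54.6) / (64.3 - 6.5) = 0.16782
m_alpha = f_alpha * m_total = 0.16782 * 416 = 69.81 g


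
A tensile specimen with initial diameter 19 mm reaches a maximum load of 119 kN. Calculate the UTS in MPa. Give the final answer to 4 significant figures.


A0 = pi*(d/2)^2 = pi*(19/2)^2 = 283.529 mm^2
UTS = F_max / A0 = 119*1000 / 283.529
UTS = 419.7 MPa


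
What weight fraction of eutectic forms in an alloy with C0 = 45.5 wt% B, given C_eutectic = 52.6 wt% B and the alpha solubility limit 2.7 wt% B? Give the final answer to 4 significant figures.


f_primary = (C_e - C0) / (C_e - C_alpha_max)
f_primary = (52.6 - 45.5) / (52.6 - 2.7)
f_primary = 0.142285
f_eutectic = 1 - 0.142285 = 0.8577


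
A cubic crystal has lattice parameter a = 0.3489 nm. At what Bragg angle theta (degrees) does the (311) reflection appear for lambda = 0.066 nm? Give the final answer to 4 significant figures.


d = a / sqrt(h^2+k^2+l^2)
d = 0.3489 / sqrt(11) = 0.105197 nm
lambda = 2*d*sin(theta)  =>  sin(theta) = lambda / (2*d)
sin(theta) = 0.066 / (2 * 0.105197) = 0.313696
theta = 18.28 deg


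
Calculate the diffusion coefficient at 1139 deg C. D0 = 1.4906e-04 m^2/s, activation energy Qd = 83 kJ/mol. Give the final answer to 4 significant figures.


D = D0 * exp(-Qd / (R*T))
T = 1412.15 K
D = 1.4906e-04 * exp(-83e3 / (8.314 * 1412.15))
D = 1.268e-07 m^2/s


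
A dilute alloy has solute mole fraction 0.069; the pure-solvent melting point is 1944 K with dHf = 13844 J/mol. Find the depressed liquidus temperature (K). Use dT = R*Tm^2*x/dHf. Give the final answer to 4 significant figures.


dT = R*Tm^2*x / dHf
dT = 8.314 * 1944^2 * 0.069 / 13844
dT = 156.599 K
T_new = 1944 - 156.599 = 1787 K


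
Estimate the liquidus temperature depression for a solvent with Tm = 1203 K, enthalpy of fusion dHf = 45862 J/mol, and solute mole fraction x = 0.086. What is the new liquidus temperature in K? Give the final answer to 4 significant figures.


dT = R*Tm^2*x / dHf
dT = 8.314 * 1203^2 * 0.086 / 45862
dT = 22.5625 K
T_new = 1203 - 22.5625 = 1180 K


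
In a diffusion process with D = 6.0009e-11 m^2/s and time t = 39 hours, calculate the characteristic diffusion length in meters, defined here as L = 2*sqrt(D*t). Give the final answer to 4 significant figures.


t = 39 hr = 140400 s
Diffusion length = 2*sqrt(D*t)
= 2*sqrt(6.0009e-11 * 140400)
= 5.805e-03 m


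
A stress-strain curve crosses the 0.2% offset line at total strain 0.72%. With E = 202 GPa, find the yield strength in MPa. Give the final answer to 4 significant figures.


Offset strain = 0.002
Elastic strain at yield = total_strain - offset = 7.2e-03 - 0.002 = 5.2e-03
sigma_y = E * elastic_strain = 202000 * 5.2e-03
sigma_y = 1050 MPa


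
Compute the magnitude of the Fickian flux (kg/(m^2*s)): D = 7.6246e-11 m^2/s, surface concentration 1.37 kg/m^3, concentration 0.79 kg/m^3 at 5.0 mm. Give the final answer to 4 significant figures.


J = -D * (dC/dx) = D * (C1 - C2) / dx
J = 7.6246e-11 * (1.37 - 0.79) / 5e-03
J = 8.845e-09 kg/(m^2*s)


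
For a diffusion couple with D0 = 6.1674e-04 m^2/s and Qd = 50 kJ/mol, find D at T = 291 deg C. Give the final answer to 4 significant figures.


D = D0 * exp(-Qd / (R*T))
T = 564.15 K
D = 6.1674e-04 * exp(-50e3 / (8.314 * 564.15))
D = 1.447e-08 m^2/s


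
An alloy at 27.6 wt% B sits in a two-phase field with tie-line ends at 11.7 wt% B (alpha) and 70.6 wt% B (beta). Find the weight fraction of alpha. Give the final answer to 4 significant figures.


f_alpha = (C_beta - C0) / (C_beta - C_alpha)
f_alpha = (70.6 - 27.6) / (70.6 - 11.7)
f_alpha = 0.7301


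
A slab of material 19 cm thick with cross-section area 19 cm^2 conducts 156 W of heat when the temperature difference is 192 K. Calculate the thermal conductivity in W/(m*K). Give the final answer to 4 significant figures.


k = Q*L / (A*dT)
L = 0.19 m, A = 1.9e-03 m^2
k = 156 * 0.19 / (1.9e-03 * 192)
k = 81.25 W/(m*K)


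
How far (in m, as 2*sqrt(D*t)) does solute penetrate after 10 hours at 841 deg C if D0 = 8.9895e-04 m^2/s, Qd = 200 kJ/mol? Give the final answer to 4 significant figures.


Step 1: D = D0 * exp(-Qd/(R*T))
T = 1114.15 K
D = 8.9895e-04 * exp(-200e3 / (8.314 * 1114.15)) = 3.77404e-13 m^2/s
Step 2: L = 2*sqrt(D*t)
t = 10 h = 36000 s
L = 2*sqrt(3.77404e-13 * 36000) = 2.331e-04 m


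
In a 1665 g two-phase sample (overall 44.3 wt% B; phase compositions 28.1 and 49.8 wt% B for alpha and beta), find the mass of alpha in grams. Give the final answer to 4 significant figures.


f_alpha = (C_beta - C0) / (C_beta - C_alpha)
f_alpha = (49.8 - 44.3) / (49.8 - 28.1) = 0.253456
m_alpha = f_alpha * m_total = 0.253456 * 1665 = 422 g


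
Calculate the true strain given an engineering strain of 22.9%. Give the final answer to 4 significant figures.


epsilon_true = ln(1 + epsilon_eng)
epsilon_true = ln(1 + 0.229)
epsilon_true = 0.2062


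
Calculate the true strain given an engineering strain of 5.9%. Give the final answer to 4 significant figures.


epsilon_true = ln(1 + epsilon_eng)
epsilon_true = ln(1 + 0.059)
epsilon_true = 0.05733


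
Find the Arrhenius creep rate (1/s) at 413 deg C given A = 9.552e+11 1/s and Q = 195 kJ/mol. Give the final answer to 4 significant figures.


rate = A * exp(-Q / (R*T))
T = 413 + 273.15 = 686.15 K
rate = 9.552e+11 * exp(-195e3 / (8.314 * 686.15))
rate = 1.364e-03 1/s


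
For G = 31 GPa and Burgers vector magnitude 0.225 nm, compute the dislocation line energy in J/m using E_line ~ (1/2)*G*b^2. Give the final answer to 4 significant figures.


E = G*b^2/2
b = 0.225 nm = 2.25e-10 m
G = 31 GPa = 3.1e+10 Pa
E = 0.5 * 3.1e+10 * (2.25e-10)^2
E = 7.847e-10 J/m


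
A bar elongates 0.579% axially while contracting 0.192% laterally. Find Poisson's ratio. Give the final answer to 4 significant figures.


nu = -epsilon_lat / epsilon_axial
Lateral strain is contraction (negative), so using magnitudes:
nu = 0.192 / 0.579
nu = 0.3316


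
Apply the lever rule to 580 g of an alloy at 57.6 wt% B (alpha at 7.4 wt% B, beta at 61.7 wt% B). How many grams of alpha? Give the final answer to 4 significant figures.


f_alpha = (C_beta - C0) / (C_beta - C_alpha)
f_alpha = (61.7 - 57.6) / (61.7 - 7.4) = 0.0755064
m_alpha = f_alpha * m_total = 0.0755064 * 580 = 43.79 g


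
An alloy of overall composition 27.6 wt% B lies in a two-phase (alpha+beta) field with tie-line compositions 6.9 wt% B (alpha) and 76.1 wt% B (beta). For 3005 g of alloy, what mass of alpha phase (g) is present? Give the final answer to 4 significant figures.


f_alpha = (C_beta - C0) / (C_beta - C_alpha)
f_alpha = (76.1 - 27.6) / (76.1 - 6.9) = 0.700867
m_alpha = f_alpha * m_total = 0.700867 * 3005 = 2106 g


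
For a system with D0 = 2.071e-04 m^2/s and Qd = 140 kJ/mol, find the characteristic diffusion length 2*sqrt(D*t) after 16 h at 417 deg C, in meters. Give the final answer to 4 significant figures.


Step 1: D = D0 * exp(-Qd/(R*T))
T = 690.15 K
D = 2.071e-04 * exp(-140e3 / (8.314 * 690.15)) = 5.24527e-15 m^2/s
Step 2: L = 2*sqrt(D*t)
t = 16 h = 57600 s
L = 2*sqrt(5.24527e-15 * 57600) = 3.476e-05 m


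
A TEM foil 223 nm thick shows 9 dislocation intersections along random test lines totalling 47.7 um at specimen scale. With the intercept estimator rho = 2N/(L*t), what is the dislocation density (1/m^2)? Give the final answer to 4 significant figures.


rho = 2N / (L * t)
L = 47.7 um = 4.77e-05 m, t = 223 nm = 2.23e-07 m
rho = 2 * 9 / (4.77e-05 * 2.23e-07)
rho = 1.692e+12 1/m^2


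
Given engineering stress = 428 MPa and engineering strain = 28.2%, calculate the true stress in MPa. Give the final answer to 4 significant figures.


sigma_true = sigma_eng * (1 + epsilon_eng)
sigma_true = 428 * (1 + 0.282)
sigma_true = 548.7 MPa


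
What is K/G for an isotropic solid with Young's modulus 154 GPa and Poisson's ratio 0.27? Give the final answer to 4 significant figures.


G = E / (2*(1+nu))
G = 154 / (2*(1+0.27)) = 60.6299 GPa
K = E / (3*(1-2*nu))
K = 154 / (3*(1-2*0.27)) = 111.594 GPa
K/G = 111.594 / 60.6299 = 1.841


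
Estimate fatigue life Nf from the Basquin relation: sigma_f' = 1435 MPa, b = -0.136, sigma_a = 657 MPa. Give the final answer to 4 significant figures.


sigma_a = sigma_f' * (2*Nf)^b
2*Nf = (sigma_a / sigma_f')^(1/b)
2*Nf = (657 / 1435)^(1/-0.136)
2*Nf = 312.431
Nf = 156.2 cycles


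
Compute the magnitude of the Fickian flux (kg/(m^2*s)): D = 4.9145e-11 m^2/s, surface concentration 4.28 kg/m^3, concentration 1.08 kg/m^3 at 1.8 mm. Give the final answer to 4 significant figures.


J = -D * (dC/dx) = D * (C1 - C2) / dx
J = 4.9145e-11 * (4.28 - 1.08) / 1.8e-03
J = 8.737e-08 kg/(m^2*s)


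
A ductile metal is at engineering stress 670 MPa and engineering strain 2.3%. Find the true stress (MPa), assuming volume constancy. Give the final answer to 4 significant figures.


sigma_true = sigma_eng * (1 + epsilon_eng)
sigma_true = 670 * (1 + 0.023)
sigma_true = 685.4 MPa


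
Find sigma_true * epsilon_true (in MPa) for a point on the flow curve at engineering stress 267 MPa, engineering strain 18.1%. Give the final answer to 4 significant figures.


sigma_true = sigma_eng * (1 + epsilon_eng)
sigma_true = 267 * (1 + 0.181) = 315.327 MPa
epsilon_true = ln(1 + epsilon_eng)
epsilon_true = ln(1 + 0.181) = 0.166362
sigma_true * epsilon_true = 315.327 * 0.166362 = 52.46 MPa


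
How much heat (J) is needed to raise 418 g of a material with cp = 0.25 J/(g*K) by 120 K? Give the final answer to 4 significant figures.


Q = m * cp * dT
Q = 418 * 0.25 * 120
Q = 12540 J


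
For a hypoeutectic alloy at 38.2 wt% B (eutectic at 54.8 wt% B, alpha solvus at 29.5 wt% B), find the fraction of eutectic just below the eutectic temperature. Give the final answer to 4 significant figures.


f_primary = (C_e - C0) / (C_e - C_alpha_max)
f_primary = (54.8 - 38.2) / (54.8 - 29.5)
f_primary = 0.656126
f_eutectic = 1 - 0.656126 = 0.3439


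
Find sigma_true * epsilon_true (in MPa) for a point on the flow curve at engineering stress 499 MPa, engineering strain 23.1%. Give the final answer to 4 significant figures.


sigma_true = sigma_eng * (1 + epsilon_eng)
sigma_true = 499 * (1 + 0.231) = 614.269 MPa
epsilon_true = ln(1 + epsilon_eng)
epsilon_true = ln(1 + 0.231) = 0.207827
sigma_true * epsilon_true = 614.269 * 0.207827 = 127.7 MPa


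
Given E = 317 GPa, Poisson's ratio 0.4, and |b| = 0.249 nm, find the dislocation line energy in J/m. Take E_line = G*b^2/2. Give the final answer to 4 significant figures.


Step 1: G = E / (2*(1+nu))
G = 317 / (2*(1+0.4)) = 113.214 GPa = 1.13214e+11 Pa
Step 2: E_line = G*b^2/2
b = 0.249 nm = 2.49e-10 m
E_line = 0.5 * 1.13214e+11 * (2.49e-10)^2 = 3.51e-09 J/m


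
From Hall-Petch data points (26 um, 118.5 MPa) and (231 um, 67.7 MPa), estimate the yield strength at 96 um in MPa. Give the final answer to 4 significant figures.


sigma_y = sigma0 + k / sqrt(d)
1/sqrt(d1) = 1/sqrt(2.6e-05) = 196.116;  1/sqrt(d2) = 65.7952
k = (sigma1 - sigma2) / (1/sqrt(d1) - 1/sqrt(d2)) = (118.5 - 67.7) / (196.116 - 65.7952) = 0.389807 MPa*m^0.5
sigma0 = sigma1 - k/sqrt(d1) = 118.5 - 0.389807*196.116 = 42.0526 MPa
sigma_y(d3) = 42.0526 + 0.389807 / sqrt(9.6e-05) = 81.84 MPa


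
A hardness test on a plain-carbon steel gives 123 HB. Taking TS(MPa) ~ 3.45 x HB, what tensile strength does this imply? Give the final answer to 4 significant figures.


TS (MPa) = 3.45 * HB
TS = 3.45 * 123
TS = 424.4 MPa


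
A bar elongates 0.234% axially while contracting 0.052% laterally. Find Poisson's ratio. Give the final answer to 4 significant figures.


nu = -epsilon_lat / epsilon_axial
Lateral strain is contraction (negative), so using magnitudes:
nu = 0.052 / 0.234
nu = 0.2222


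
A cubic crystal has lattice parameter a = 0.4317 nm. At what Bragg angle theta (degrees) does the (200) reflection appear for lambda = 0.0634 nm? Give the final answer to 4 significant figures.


d = a / sqrt(h^2+k^2+l^2)
d = 0.4317 / sqrt(4) = 0.21585 nm
lambda = 2*d*sin(theta)  =>  sin(theta) = lambda / (2*d)
sin(theta) = 0.0634 / (2 * 0.21585) = 0.146861
theta = 8.445 deg


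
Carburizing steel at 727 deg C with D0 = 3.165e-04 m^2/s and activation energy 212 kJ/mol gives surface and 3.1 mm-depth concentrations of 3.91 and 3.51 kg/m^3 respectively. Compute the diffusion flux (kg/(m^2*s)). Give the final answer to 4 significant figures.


Step 1: D = D0 * exp(-Qd/(R*T))
T = 727 + 273.15 = 1000.15 K
D = 3.165e-04 * exp(-212e3 / (8.314 * 1000.15)) = 2.6785e-15 m^2/s
Step 2: J = D * (C1 - C2) / dx
J = 2.6785e-15 * (3.91 - 3.51) / 3.1e-03
J = 3.456e-13 kg/(m^2*s)


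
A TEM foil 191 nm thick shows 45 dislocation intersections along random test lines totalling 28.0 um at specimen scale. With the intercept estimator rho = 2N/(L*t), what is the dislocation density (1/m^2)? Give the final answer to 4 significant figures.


rho = 2N / (L * t)
L = 28.0 um = 2.8e-05 m, t = 191 nm = 1.91e-07 m
rho = 2 * 45 / (2.8e-05 * 1.91e-07)
rho = 1.683e+13 1/m^2


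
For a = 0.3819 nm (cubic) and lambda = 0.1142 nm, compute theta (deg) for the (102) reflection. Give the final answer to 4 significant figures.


d = a / sqrt(h^2+k^2+l^2)
d = 0.3819 / sqrt(5) = 0.170791 nm
lambda = 2*d*sin(theta)  =>  sin(theta) = lambda / (2*d)
sin(theta) = 0.1142 / (2 * 0.170791) = 0.334327
theta = 19.53 deg


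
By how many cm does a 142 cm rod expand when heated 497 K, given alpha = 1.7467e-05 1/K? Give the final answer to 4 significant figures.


dL = L0 * alpha * dT
dL = 142 * 1.7467e-05 * 497
dL = 1.233 cm


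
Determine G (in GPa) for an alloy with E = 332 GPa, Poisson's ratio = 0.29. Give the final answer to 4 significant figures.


G = E / (2*(1+nu))
G = 332 / (2*(1+0.29))
G = 128.7 GPa


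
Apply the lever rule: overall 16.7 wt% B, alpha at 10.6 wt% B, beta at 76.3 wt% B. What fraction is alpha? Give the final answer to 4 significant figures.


f_alpha = (C_beta - C0) / (C_beta - C_alpha)
f_alpha = (76.3 - 16.7) / (76.3 - 10.6)
f_alpha = 0.9072


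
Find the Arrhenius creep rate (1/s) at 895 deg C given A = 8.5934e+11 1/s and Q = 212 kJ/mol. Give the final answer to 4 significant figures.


rate = A * exp(-Q / (R*T))
T = 895 + 273.15 = 1168.15 K
rate = 8.5934e+11 * exp(-212e3 / (8.314 * 1168.15))
rate = 284.5 1/s


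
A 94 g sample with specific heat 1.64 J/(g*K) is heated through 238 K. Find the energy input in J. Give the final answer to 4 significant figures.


Q = m * cp * dT
Q = 94 * 1.64 * 238
Q = 36690 J


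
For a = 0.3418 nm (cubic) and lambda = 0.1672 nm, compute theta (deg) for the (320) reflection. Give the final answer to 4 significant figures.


d = a / sqrt(h^2+k^2+l^2)
d = 0.3418 / sqrt(13) = 0.0947983 nm
lambda = 2*d*sin(theta)  =>  sin(theta) = lambda / (2*d)
sin(theta) = 0.1672 / (2 * 0.0947983) = 0.881873
theta = 61.87 deg


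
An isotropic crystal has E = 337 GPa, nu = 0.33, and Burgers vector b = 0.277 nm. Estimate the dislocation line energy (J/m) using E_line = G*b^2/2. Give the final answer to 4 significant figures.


Step 1: G = E / (2*(1+nu))
G = 337 / (2*(1+0.33)) = 126.692 GPa = 1.26692e+11 Pa
Step 2: E_line = G*b^2/2
b = 0.277 nm = 2.77e-10 m
E_line = 0.5 * 1.26692e+11 * (2.77e-10)^2 = 4.86e-09 J/m


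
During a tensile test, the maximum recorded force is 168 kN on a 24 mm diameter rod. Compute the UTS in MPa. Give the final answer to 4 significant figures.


A0 = pi*(d/2)^2 = pi*(24/2)^2 = 452.389 mm^2
UTS = F_max / A0 = 168*1000 / 452.389
UTS = 371.4 MPa


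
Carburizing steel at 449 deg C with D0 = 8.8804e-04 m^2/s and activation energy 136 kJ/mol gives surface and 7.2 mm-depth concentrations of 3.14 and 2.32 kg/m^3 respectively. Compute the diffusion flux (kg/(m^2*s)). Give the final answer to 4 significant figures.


Step 1: D = D0 * exp(-Qd/(R*T))
T = 449 + 273.15 = 722.15 K
D = 8.8804e-04 * exp(-136e3 / (8.314 * 722.15)) = 1.29095e-13 m^2/s
Step 2: J = D * (C1 - C2) / dx
J = 1.29095e-13 * (3.14 - 2.32) / 7.2e-03
J = 1.47e-11 kg/(m^2*s)


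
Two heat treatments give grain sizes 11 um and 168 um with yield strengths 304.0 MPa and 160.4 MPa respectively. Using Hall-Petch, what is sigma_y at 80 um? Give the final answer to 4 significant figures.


sigma_y = sigma0 + k / sqrt(d)
1/sqrt(d1) = 1/sqrt(1.1e-05) = 301.511;  1/sqrt(d2) = 77.1517
k = (sigma1 - sigma2) / (1/sqrt(d1) - 1/sqrt(d2)) = (304.0 - 160.4) / (301.511 - 77.1517) = 0.640044 MPa*m^0.5
sigma0 = sigma1 - k/sqrt(d1) = 304.0 - 0.640044*301.511 = 111.02 MPa
sigma_y(d3) = 111.02 + 0.640044 / sqrt(8e-05) = 182.6 MPa


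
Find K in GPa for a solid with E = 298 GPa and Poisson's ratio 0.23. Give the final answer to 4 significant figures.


K = E / (3*(1-2*nu))
K = 298 / (3*(1-2*0.23))
K = 184 GPa


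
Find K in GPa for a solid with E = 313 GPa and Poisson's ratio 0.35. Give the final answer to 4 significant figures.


K = E / (3*(1-2*nu))
K = 313 / (3*(1-2*0.35))
K = 347.8 GPa


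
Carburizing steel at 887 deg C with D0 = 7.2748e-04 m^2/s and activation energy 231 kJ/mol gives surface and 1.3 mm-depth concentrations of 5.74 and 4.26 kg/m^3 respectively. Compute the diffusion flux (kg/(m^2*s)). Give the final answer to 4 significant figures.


Step 1: D = D0 * exp(-Qd/(R*T))
T = 887 + 273.15 = 1160.15 K
D = 7.2748e-04 * exp(-231e3 / (8.314 * 1160.15)) = 2.88996e-14 m^2/s
Step 2: J = D * (C1 - C2) / dx
J = 2.88996e-14 * (5.74 - 4.26) / 1.3e-03
J = 3.29e-11 kg/(m^2*s)


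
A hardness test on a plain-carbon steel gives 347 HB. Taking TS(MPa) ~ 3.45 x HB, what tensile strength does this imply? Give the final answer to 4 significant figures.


TS (MPa) = 3.45 * HB
TS = 3.45 * 347
TS = 1197 MPa


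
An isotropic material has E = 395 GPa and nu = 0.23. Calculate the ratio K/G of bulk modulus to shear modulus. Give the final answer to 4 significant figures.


G = E / (2*(1+nu))
G = 395 / (2*(1+0.23)) = 160.569 GPa
K = E / (3*(1-2*nu))
K = 395 / (3*(1-2*0.23)) = 243.827 GPa
K/G = 243.827 / 160.569 = 1.519


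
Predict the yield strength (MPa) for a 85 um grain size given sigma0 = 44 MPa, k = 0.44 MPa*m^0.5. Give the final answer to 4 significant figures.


sigma_y = sigma0 + k / sqrt(d)
d = 85 um = 8.5e-05 m
sigma_y = 44 + 0.44 / sqrt(8.5e-05)
sigma_y = 91.72 MPa


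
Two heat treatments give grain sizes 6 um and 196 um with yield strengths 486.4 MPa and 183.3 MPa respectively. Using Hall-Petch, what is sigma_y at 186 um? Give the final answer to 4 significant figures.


sigma_y = sigma0 + k / sqrt(d)
1/sqrt(d1) = 1/sqrt(6e-06) = 408.248;  1/sqrt(d2) = 71.4286
k = (sigma1 - sigma2) / (1/sqrt(d1) - 1/sqrt(d2)) = (486.4 - 183.3) / (408.248 - 71.4286) = 0.899888 MPa*m^0.5
sigma0 = sigma1 - k/sqrt(d1) = 486.4 - 0.899888*408.248 = 119.022 MPa
sigma_y(d3) = 119.022 + 0.899888 / sqrt(1.86e-04) = 185 MPa


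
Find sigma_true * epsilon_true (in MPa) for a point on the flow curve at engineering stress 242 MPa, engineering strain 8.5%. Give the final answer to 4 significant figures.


sigma_true = sigma_eng * (1 + epsilon_eng)
sigma_true = 242 * (1 + 0.085) = 262.57 MPa
epsilon_true = ln(1 + epsilon_eng)
epsilon_true = ln(1 + 0.085) = 0.08158
sigma_true * epsilon_true = 262.57 * 0.08158 = 21.42 MPa


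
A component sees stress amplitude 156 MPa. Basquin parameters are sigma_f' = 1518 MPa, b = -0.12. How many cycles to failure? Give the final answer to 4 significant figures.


sigma_a = sigma_f' * (2*Nf)^b
2*Nf = (sigma_a / sigma_f')^(1/b)
2*Nf = (156 / 1518)^(1/-0.12)
2*Nf = 1.71617e+08
Nf = 8.581e+07 cycles


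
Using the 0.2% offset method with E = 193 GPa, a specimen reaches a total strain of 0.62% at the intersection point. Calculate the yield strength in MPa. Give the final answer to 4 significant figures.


Offset strain = 0.002
Elastic strain at yield = total_strain - offset = 6.2e-03 - 0.002 = 4.2e-03
sigma_y = E * elastic_strain = 193000 * 4.2e-03
sigma_y = 810.6 MPa


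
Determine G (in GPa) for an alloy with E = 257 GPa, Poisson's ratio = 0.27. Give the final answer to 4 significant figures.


G = E / (2*(1+nu))
G = 257 / (2*(1+0.27))
G = 101.2 GPa


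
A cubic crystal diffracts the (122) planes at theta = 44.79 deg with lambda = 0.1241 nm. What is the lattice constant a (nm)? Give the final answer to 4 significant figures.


d = lambda / (2*sin(theta))
d = 0.1241 / (2*sin(44.79 deg))
d = 0.0880754 nm
a = d * sqrt(h^2+k^2+l^2) = 0.0880754 * sqrt(9)
a = 0.2642 nm


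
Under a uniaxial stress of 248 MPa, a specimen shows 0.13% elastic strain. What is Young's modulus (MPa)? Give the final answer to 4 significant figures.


E = sigma / epsilon
epsilon = 0.13% = 1.3e-03
E = 248 / 1.3e-03
E = 190800 MPa


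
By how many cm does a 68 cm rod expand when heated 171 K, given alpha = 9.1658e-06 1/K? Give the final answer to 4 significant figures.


dL = L0 * alpha * dT
dL = 68 * 9.1658e-06 * 171
dL = 0.1066 cm


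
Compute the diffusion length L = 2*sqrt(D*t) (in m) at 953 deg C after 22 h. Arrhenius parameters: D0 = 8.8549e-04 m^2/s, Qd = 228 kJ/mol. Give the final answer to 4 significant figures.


Step 1: D = D0 * exp(-Qd/(R*T))
T = 1226.15 K
D = 8.8549e-04 * exp(-228e3 / (8.314 * 1226.15)) = 1.71361e-13 m^2/s
Step 2: L = 2*sqrt(D*t)
t = 22 h = 79200 s
L = 2*sqrt(1.71361e-13 * 79200) = 2.33e-04 m


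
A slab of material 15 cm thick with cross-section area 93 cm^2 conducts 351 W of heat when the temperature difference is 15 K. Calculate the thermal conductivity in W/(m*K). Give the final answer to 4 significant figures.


k = Q*L / (A*dT)
L = 0.15 m, A = 9.3e-03 m^2
k = 351 * 0.15 / (9.3e-03 * 15)
k = 377.4 W/(m*K)


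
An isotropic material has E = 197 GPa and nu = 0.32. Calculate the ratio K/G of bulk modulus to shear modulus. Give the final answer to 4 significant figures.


G = E / (2*(1+nu))
G = 197 / (2*(1+0.32)) = 74.6212 GPa
K = E / (3*(1-2*nu))
K = 197 / (3*(1-2*0.32)) = 182.407 GPa
K/G = 182.407 / 74.6212 = 2.444


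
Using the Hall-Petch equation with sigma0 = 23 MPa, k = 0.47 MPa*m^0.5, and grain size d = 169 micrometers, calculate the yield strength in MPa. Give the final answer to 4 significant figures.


sigma_y = sigma0 + k / sqrt(d)
d = 169 um = 1.69e-04 m
sigma_y = 23 + 0.47 / sqrt(1.69e-04)
sigma_y = 59.15 MPa


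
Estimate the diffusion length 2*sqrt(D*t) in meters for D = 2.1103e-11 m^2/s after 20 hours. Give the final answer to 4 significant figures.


t = 20 hr = 72000 s
Diffusion length = 2*sqrt(D*t)
= 2*sqrt(2.1103e-11 * 72000)
= 2.465e-03 m


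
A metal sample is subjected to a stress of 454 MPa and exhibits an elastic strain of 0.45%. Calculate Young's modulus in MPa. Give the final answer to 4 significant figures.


E = sigma / epsilon
epsilon = 0.45% = 4.5e-03
E = 454 / 4.5e-03
E = 100900 MPa


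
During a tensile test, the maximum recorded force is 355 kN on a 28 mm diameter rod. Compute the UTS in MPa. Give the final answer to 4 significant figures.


A0 = pi*(d/2)^2 = pi*(28/2)^2 = 615.752 mm^2
UTS = F_max / A0 = 355*1000 / 615.752
UTS = 576.5 MPa


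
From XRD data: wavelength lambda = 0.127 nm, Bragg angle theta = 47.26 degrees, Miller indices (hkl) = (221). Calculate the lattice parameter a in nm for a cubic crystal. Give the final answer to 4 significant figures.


d = lambda / (2*sin(theta))
d = 0.127 / (2*sin(47.26 deg))
d = 0.0864603 nm
a = d * sqrt(h^2+k^2+l^2) = 0.0864603 * sqrt(9)
a = 0.2594 nm
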